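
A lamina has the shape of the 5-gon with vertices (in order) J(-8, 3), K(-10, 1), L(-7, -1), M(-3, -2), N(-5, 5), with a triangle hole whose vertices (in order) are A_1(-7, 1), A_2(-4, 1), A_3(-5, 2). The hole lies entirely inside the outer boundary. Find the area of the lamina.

Outer boundary:
Apply Gauss's area formula: 2A = Σ (x_i·y_{i+1} − x_{i+1}·y_i), indices taken mod 5.
Cross-terms: 22, 17, 11, -25, 25  ⇒  Σ = 50
Area = |Σ|/2 = 25.
Hole:
Apply the shoelace formula: 2A = Σ (x_i·y_{i+1} − x_{i+1}·y_i), indices taken mod 3.
Cross-terms: -3, -3, 9  ⇒  Σ = 3
Area = |Σ|/2 = 1.5.
Net area = 25 − 1.5 = 23.5.

23.5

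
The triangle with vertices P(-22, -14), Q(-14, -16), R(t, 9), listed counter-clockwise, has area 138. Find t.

Write out the shoelace sum; only the two edges meeting at R involve t:
2·Area = [((-14)·9 − t·(-16)) + (t·(-14) − (-22)·9)] + 156
       = 2·t + 228 = 276
⇒ t = 24.

24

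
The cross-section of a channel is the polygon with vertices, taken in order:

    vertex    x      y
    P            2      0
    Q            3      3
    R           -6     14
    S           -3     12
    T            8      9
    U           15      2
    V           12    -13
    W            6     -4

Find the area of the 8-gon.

Apply the shoelace (surveyor's) formula: 2A = Σ (x_i·y_{i+1} − x_{i+1}·y_i), indices taken mod 8.
Cross-terms: 6, 60, -30, -123, -119, -219, 30, 8  ⇒  Σ = -387
Area = |Σ|/2 = 193.5.

193.5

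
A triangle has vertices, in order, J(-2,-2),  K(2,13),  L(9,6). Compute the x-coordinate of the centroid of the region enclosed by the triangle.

Apply the surveyor's formula. First the cross-terms c_i = x_i·y_{i+1} − x_{i+1}·y_i:
  -22, -105, -6  ⇒  2A = -133, A = -66.5.
Then Σ (x_i + x_{i+1})·c_i = -1197, so x̄ = -1197 / (6·(-66.5)) = 3.

3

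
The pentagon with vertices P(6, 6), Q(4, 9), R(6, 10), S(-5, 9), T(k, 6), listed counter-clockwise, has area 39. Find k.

-8

Write out the shoelace sum; only the two edges meeting at T involve k:
2·Area = [((-5)·6 − k·9) + (k·6 − 6·6)] + 120
       = -3·k + 54 = 78
⇒ k = -8.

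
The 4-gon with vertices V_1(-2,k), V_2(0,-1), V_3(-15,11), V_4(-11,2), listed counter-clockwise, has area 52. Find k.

-2

The doubled signed area Σ (x_i y_{i+1} − x_{i+1} y_i) is linear in k.
With k=0 it equals 82; the coefficient of k is -11 (from the two edges through V_1).
So -11·k + 82 = 2·52 = 104 ⇒ k = -2.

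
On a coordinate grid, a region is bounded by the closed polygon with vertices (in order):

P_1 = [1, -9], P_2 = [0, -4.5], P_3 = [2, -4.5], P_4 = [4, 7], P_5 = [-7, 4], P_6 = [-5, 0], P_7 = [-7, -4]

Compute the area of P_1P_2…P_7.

104.25

Apply the surveyor's formula: 2A = Σ (x_i·y_{i+1} − x_{i+1}·y_i), indices taken mod 7.
P_1→P_2: (1)(-4.5) − (0)(-9) = -4.5
P_2→P_3: (0)(-4.5) − (2)(-4.5) = 9
P_3→P_4: (2)(7) − (4)(-4.5) = 32
P_4→P_5: (4)(4) − (-7)(7) = 65
P_5→P_6: (-7)(0) − (-5)(4) = 20
P_6→P_7: (-5)(-4) − (-7)(0) = 20
P_7→P_1: (-7)(-9) − (1)(-4) = 67
Σ = 208.5
Area = |Σ|/2 = 104.25.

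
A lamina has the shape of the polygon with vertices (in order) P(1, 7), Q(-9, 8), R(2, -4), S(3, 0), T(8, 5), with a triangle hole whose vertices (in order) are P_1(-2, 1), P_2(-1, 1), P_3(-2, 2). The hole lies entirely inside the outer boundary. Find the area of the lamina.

Outer boundary:
P→Q: (1)(8) − (-9)(7) = 71
Q→R: (-9)(-4) − (2)(8) = 20
R→S: (2)(0) − (3)(-4) = 12
S→T: (3)(5) − (8)(0) = 15
T→P: (8)(7) − (1)(5) = 51
Σ = 169
Area = |Σ|/2 = 84.5.
Hole:
P_1→P_2: (-2)(1) − (-1)(1) = -1
P_2→P_3: (-1)(2) − (-2)(1) = 0
P_3→P_1: (-2)(1) − (-2)(2) = 2
Σ = 1
Area = |Σ|/2 = 0.5.
Net area = 84.5 − 0.5 = 84.

84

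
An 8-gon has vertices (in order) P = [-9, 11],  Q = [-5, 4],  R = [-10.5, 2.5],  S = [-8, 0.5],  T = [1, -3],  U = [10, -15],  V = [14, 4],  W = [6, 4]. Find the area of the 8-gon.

Apply Gauss's area formula: 2A = Σ (x_i·y_{i+1} − x_{i+1}·y_i), indices taken mod 8.
P→Q: (-9)(4) − (-5)(11) = 19
Q→R: (-5)(2.5) − (-10.5)(4) = 29.5
R→S: (-10.5)(0.5) − (-8)(2.5) = 14.75
S→T: (-8)(-3) − (1)(0.5) = 23.5
T→U: (1)(-15) − (10)(-3) = 15
U→V: (10)(4) − (14)(-15) = 250
V→W: (14)(4) − (6)(4) = 32
W→P: (6)(11) − (-9)(4) = 102
Σ = 485.75
Area = |Σ|/2 = 242.875.

242.875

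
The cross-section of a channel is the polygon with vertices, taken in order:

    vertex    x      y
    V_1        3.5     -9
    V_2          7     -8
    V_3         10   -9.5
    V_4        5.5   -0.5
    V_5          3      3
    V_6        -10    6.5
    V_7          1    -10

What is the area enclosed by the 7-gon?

141.375

Apply Gauss's area formula: 2A = Σ (x_i·y_{i+1} − x_{i+1}·y_i), indices taken mod 7.
Σ = (35) + (13.5) + (47.25) + (18) + (49.5) + (93.5) + (26) = 282.75
Area = |Σ|/2 = 141.375.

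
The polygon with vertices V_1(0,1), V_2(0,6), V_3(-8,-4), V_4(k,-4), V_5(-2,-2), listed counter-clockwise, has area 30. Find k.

-5

Write out the shoelace sum; only the two edges meeting at V_4 involve k:
2·Area = [((-8)·(-4) − k·(-4)) + (k·(-2) − (-2)·(-4))] + 46
       = 2·k + 70 = 60
⇒ k = -5.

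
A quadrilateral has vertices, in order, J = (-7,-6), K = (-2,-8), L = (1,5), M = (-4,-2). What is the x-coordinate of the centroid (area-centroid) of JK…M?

-93/35

Apply Gauss's area formula. First the cross-terms c_i = x_i·y_{i+1} − x_{i+1}·y_i:
  44, -2, 18, 10  ⇒  2A = 70, A = 35.
Then Σ (x_i + x_{i+1})·c_i = -558, so x̄ = -558 / (6·35) = -93/35.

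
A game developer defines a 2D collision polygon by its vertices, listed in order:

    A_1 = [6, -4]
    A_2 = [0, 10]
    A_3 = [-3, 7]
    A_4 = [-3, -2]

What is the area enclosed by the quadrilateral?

Σ = (60) + (30) + (27) + (24) = 141
Area = |Σ|/2 = 70.5.

70.5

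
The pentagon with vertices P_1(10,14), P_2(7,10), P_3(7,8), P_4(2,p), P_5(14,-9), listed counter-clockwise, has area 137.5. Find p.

Write out the shoelace sum; only the two edges meeting at P_4 involve p:
2·Area = [(7·p − 2·8) + (2·(-9) − 14·p)] + 274
       = -7·p + 240 = 275
⇒ p = -5.

-5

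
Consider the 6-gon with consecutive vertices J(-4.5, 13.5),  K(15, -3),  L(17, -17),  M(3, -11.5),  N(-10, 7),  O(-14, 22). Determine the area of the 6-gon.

Apply the shoelace formula: 2A = Σ (x_i·y_{i+1} − x_{i+1}·y_i), indices taken mod 6.
J→K: (-4.5)(-3) − (15)(13.5) = -189
K→L: (15)(-17) − (17)(-3) = -204
L→M: (17)(-11.5) − (3)(-17) = -144.5
M→N: (3)(7) − (-10)(-11.5) = -94
N→O: (-10)(22) − (-14)(7) = -122
O→J: (-14)(13.5) − (-4.5)(22) = -90
Σ = -843.5
Area = |Σ|/2 = 421.75.

421.75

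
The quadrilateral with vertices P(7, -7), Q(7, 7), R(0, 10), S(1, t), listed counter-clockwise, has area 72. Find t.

1

Write out the shoelace sum; only the two edges meeting at S involve t:
2·Area = [(0·t − 1·10) + (1·(-7) − 7·t)] + 168
       = -7·t + 151 = 144
⇒ t = 1.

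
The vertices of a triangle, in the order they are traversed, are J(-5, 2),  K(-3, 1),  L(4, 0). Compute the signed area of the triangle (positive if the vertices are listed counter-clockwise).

2.5

J→K: (-5)(1) − (-3)(2) = 1
K→L: (-3)(0) − (4)(1) = -4
L→J: (4)(2) − (-5)(0) = 8
Σ = 5
Signed area = Σ/2 = 2.5 (positive ⇒ counter-clockwise traversal).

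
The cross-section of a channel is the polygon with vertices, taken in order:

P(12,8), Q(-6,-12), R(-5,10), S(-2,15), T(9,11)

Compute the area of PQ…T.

244

Apply the shoelace formula: 2A = Σ (x_i·y_{i+1} − x_{i+1}·y_i), indices taken mod 5.
P→Q: (12)(-12) − (-6)(8) = -96
Q→R: (-6)(10) − (-5)(-12) = -120
R→S: (-5)(15) − (-2)(10) = -55
S→T: (-2)(11) − (9)(15) = -157
T→P: (9)(8) − (12)(11) = -60
Σ = -488
Area = |Σ|/2 = 244.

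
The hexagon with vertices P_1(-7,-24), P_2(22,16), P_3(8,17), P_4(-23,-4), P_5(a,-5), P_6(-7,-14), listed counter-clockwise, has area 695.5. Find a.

Write out the shoelace sum; only the two edges meeting at P_5 involve a:
2·Area = [((-23)·(-5) − a·(-4)) + (a·(-14) − (-7)·(-5))] + 1091
       = -10·a + 1171 = 1391
⇒ a = -22.

-22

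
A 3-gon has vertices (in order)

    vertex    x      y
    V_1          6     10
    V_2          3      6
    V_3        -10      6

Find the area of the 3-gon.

Apply Gauss's area formula: 2A = Σ (x_i·y_{i+1} − x_{i+1}·y_i), indices taken mod 3.
Σ = (6) + (78) + (-136) = -52
Area = |Σ|/2 = 26.

26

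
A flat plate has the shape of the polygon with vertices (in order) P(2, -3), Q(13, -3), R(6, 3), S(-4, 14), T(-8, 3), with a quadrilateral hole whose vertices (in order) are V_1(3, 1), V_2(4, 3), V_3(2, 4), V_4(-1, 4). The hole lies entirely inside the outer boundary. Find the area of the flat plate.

Outer boundary:
Apply the surveyor's formula: 2A = Σ (x_i·y_{i+1} − x_{i+1}·y_i), indices taken mod 5.
Σ = (33) + (57) + (96) + (100) + (18) = 304
Area = |Σ|/2 = 152.
Hole:
Apply the shoelace formula: 2A = Σ (x_i·y_{i+1} − x_{i+1}·y_i), indices taken mod 4.
V_1→V_2: (3)(3) − (4)(1) = 5
V_2→V_3: (4)(4) − (2)(3) = 10
V_3→V_4: (2)(4) − (-1)(4) = 12
V_4→V_1: (-1)(1) − (3)(4) = -13
Σ = 14
Area = |Σ|/2 = 7.
Net area = 152 − 7 = 145.

145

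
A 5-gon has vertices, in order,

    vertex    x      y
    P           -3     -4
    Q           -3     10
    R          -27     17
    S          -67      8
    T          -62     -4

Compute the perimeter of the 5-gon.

152

|PQ| = √((0)² + (14)²) = √196 = 14
|QR| = √((-24)² + (7)²) = √625 = 25
|RS| = √((-40)² + (-9)²) = √1681 = 41
|ST| = √((5)² + (-12)²) = √169 = 13
|TP| = √((59)² + (0)²) = √3481 = 59
Perimeter = 14 + 25 + 41 + 13 + 59 = 152.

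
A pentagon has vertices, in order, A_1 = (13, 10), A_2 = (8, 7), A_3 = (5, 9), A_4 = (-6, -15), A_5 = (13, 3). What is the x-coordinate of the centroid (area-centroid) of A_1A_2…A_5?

1446/295

Apply Gauss's area formula. First the cross-terms c_i = x_i·y_{i+1} − x_{i+1}·y_i:
  11, 37, -21, 177, 91  ⇒  2A = 295, A = 147.5.
Then Σ (x_i + x_{i+1})·c_i = 4338, so x̄ = 4338 / (6·147.5) = 1446/295.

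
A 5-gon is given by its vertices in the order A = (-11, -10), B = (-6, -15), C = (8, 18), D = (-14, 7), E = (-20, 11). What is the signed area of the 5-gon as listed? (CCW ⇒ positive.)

Apply the shoelace (surveyor's) formula: 2A = Σ (x_i·y_{i+1} − x_{i+1}·y_i), indices taken mod 5.
Cross-terms: 105, 12, 308, -14, 321  ⇒  Σ = 732
Signed area = Σ/2 = 366 (positive ⇒ counter-clockwise traversal).

366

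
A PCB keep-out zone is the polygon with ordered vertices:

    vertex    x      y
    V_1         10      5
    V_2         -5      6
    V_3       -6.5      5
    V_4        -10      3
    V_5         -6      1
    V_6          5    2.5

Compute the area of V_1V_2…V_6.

Apply the shoelace (surveyor's) formula: 2A = Σ (x_i·y_{i+1} − x_{i+1}·y_i), indices taken mod 6.
V_1→V_2: (10)(6) − (-5)(5) = 85
V_2→V_3: (-5)(5) − (-6.5)(6) = 14
V_3→V_4: (-6.5)(3) − (-10)(5) = 30.5
V_4→V_5: (-10)(1) − (-6)(3) = 8
V_5→V_6: (-6)(2.5) − (5)(1) = -20
V_6→V_1: (5)(5) − (10)(2.5) = 0
Σ = 117.5
Area = |Σ|/2 = 58.75.

58.75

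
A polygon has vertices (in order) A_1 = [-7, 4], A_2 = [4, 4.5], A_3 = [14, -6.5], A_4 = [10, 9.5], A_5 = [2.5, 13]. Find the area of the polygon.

Σ = (-47.5) + (-89) + (198) + (106.25) + (101) = 268.75
Area = |Σ|/2 = 134.375.

134.375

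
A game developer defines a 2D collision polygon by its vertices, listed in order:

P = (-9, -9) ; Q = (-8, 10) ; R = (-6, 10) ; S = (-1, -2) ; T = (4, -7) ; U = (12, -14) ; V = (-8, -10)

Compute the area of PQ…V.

Apply the shoelace (surveyor's) formula: 2A = Σ (x_i·y_{i+1} − x_{i+1}·y_i), indices taken mod 7.
Cross-terms: -162, -20, 22, 15, 28, -232, -18  ⇒  Σ = -367
Area = |Σ|/2 = 183.5.

183.5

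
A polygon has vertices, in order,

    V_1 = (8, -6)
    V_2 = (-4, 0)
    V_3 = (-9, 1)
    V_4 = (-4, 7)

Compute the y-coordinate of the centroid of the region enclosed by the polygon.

Apply the shoelace (surveyor's) formula. First the cross-terms c_i = x_i·y_{i+1} − x_{i+1}·y_i:
  -24, -4, -59, -32  ⇒  2A = -119, A = -59.5.
Then Σ (y_i + y_{i+1})·c_i = -364, so ȳ = -364 / (6·(-59.5)) = 52/51.

52/51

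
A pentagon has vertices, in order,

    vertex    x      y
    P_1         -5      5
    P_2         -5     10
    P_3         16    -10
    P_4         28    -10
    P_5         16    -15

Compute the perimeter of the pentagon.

|P_1P_2| = √((0)² + (5)²) = √25 = 5
|P_2P_3| = √((21)² + (-20)²) = √841 = 29
|P_3P_4| = √((12)² + (0)²) = √144 = 12
|P_4P_5| = √((-12)² + (-5)²) = √169 = 13
|P_5P_1| = √((-21)² + (20)²) = √841 = 29
Perimeter = 5 + 29 + 12 + 13 + 29 = 88.

88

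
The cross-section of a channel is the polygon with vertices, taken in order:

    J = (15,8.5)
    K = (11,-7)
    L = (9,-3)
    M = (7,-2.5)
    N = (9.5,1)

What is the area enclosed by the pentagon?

36.75

Apply the surveyor's formula: 2A = Σ (x_i·y_{i+1} − x_{i+1}·y_i), indices taken mod 5.
J→K: (15)(-7) − (11)(8.5) = -198.5
K→L: (11)(-3) − (9)(-7) = 30
L→M: (9)(-2.5) − (7)(-3) = -1.5
M→N: (7)(1) − (9.5)(-2.5) = 30.75
N→J: (9.5)(8.5) − (15)(1) = 65.75
Σ = -73.5
Area = |Σ|/2 = 36.75.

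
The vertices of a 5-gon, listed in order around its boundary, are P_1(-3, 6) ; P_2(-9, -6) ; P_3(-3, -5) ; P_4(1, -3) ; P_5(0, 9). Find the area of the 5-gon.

74.5

Apply Gauss's area formula: 2A = Σ (x_i·y_{i+1} − x_{i+1}·y_i), indices taken mod 5.
P_1→P_2: (-3)(-6) − (-9)(6) = 72
P_2→P_3: (-9)(-5) − (-3)(-6) = 27
P_3→P_4: (-3)(-3) − (1)(-5) = 14
P_4→P_5: (1)(9) − (0)(-3) = 9
P_5→P_1: (0)(6) − (-3)(9) = 27
Σ = 149
Area = |Σ|/2 = 74.5.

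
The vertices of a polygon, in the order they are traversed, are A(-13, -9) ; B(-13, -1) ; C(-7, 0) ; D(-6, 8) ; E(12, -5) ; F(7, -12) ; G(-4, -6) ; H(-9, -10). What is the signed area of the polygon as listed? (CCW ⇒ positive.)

-247.5

Apply the surveyor's formula: 2A = Σ (x_i·y_{i+1} − x_{i+1}·y_i), indices taken mod 8.
A→B: (-13)(-1) − (-13)(-9) = -104
B→C: (-13)(0) − (-7)(-1) = -7
C→D: (-7)(8) − (-6)(0) = -56
D→E: (-6)(-5) − (12)(8) = -66
E→F: (12)(-12) − (7)(-5) = -109
F→G: (7)(-6) − (-4)(-12) = -90
G→H: (-4)(-10) − (-9)(-6) = -14
H→A: (-9)(-9) − (-13)(-10) = -49
Σ = -495
Signed area = Σ/2 = -247.5 (negative ⇒ clockwise traversal).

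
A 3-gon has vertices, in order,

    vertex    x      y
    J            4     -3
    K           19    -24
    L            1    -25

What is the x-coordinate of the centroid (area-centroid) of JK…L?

Apply the shoelace (surveyor's) formula. First the cross-terms c_i = x_i·y_{i+1} − x_{i+1}·y_i:
  -39, -451, 97  ⇒  2A = -393, A = -196.5.
Then Σ (x_i + x_{i+1})·c_i = -9432, so x̄ = -9432 / (6·(-196.5)) = 8.

8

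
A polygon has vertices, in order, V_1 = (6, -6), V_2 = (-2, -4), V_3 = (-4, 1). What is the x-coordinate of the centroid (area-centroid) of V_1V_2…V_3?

0

Apply the shoelace (surveyor's) formula. First the cross-terms c_i = x_i·y_{i+1} − x_{i+1}·y_i:
  -36, -18, 18  ⇒  2A = -36, A = -18.
Then Σ (x_i + x_{i+1})·c_i = 0, so x̄ = 0 / (6·(-18)) = 0.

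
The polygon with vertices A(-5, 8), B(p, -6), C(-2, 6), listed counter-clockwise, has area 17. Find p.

-1

The doubled signed area Σ (x_i y_{i+1} − x_{i+1} y_i) is linear in p.
With p=0 it equals 32; the coefficient of p is -2 (from the two edges through B).
So -2·p + 32 = 2·17 = 34 ⇒ p = -1.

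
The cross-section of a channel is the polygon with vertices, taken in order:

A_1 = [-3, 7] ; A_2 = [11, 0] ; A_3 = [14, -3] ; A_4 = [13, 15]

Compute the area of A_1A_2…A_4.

Apply Gauss's area formula: 2A = Σ (x_i·y_{i+1} − x_{i+1}·y_i), indices taken mod 4.
A_1→A_2: (-3)(0) − (11)(7) = -77
A_2→A_3: (11)(-3) − (14)(0) = -33
A_3→A_4: (14)(15) − (13)(-3) = 249
A_4→A_1: (13)(7) − (-3)(15) = 136
Σ = 275
Area = |Σ|/2 = 137.5.

137.5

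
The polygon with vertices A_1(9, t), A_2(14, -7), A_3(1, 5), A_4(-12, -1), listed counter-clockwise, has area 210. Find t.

-13

Write out the shoelace sum; only the two edges meeting at A_1 involve t:
2·Area = [((-12)·t − 9·(-1)) + (9·(-7) − 14·t)] + 136
       = -26·t + 82 = 420
⇒ t = -13.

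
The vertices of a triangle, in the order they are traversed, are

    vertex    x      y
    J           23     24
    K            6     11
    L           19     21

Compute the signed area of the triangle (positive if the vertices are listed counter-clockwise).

-0.5

Apply Gauss's area formula: 2A = Σ (x_i·y_{i+1} − x_{i+1}·y_i), indices taken mod 3.
Cross-terms: 109, -83, -27  ⇒  Σ = -1
Signed area = Σ/2 = -0.5 (negative ⇒ clockwise traversal).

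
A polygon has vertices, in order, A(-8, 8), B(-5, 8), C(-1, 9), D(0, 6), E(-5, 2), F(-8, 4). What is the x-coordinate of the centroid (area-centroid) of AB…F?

-318/73

Apply the surveyor's formula. First the cross-terms c_i = x_i·y_{i+1} − x_{i+1}·y_i:
  -24, -37, -6, 30, -4, -32  ⇒  2A = -73, A = -36.5.
Then Σ (x_i + x_{i+1})·c_i = 954, so x̄ = 954 / (6·(-36.5)) = -318/73.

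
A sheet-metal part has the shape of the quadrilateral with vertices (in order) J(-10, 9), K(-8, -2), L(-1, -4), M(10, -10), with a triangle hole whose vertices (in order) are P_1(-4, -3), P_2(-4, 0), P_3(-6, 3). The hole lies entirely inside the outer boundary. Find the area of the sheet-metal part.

78

Outer boundary:
J→K: (-10)(-2) − (-8)(9) = 92
K→L: (-8)(-4) − (-1)(-2) = 30
L→M: (-1)(-10) − (10)(-4) = 50
M→J: (10)(9) − (-10)(-10) = -10
Σ = 162
Area = |Σ|/2 = 81.
Hole:
Cross-terms: -12, -12, 30  ⇒  Σ = 6
Area = |Σ|/2 = 3.
Net area = 81 − 3 = 78.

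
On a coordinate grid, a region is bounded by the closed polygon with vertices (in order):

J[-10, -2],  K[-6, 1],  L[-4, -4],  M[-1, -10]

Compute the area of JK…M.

28

J→K: (-10)(1) − (-6)(-2) = -22
K→L: (-6)(-4) − (-4)(1) = 28
L→M: (-4)(-10) − (-1)(-4) = 36
M→J: (-1)(-2) − (-10)(-10) = -98
Σ = -56
Area = |Σ|/2 = 28.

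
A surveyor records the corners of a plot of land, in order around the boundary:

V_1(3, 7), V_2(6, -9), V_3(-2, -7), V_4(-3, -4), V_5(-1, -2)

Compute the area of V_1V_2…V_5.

70.5

Cross-terms: -69, -60, -13, 2, -1  ⇒  Σ = -141
Area = |Σ|/2 = 70.5.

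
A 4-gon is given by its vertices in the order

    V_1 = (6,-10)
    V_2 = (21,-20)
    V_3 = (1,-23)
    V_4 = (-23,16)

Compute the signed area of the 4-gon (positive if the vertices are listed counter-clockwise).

-376

Cross-terms: 90, -463, -513, 134  ⇒  Σ = -752
Signed area = Σ/2 = -376 (negative ⇒ clockwise traversal).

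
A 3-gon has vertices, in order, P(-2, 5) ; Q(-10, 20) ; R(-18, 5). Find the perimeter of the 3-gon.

|PQ| = √((-8)² + (15)²) = √289 = 17
|QR| = √((-8)² + (-15)²) = √289 = 17
|RP| = √((16)² + (0)²) = √256 = 16
Perimeter = 17 + 17 + 16 = 50.

50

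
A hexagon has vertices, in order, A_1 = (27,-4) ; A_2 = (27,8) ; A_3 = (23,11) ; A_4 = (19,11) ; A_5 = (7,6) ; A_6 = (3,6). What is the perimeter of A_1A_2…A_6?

64

|A_1A_2| = √((0)² + (12)²) = √144 = 12
|A_2A_3| = √((-4)² + (3)²) = √25 = 5
|A_3A_4| = √((-4)² + (0)²) = √16 = 4
|A_4A_5| = √((-12)² + (-5)²) = √169 = 13
|A_5A_6| = √((-4)² + (0)²) = √16 = 4
|A_6A_1| = √((24)² + (-10)²) = √676 = 26
Perimeter = 12 + 5 + 4 + 13 + 4 + 26 = 64.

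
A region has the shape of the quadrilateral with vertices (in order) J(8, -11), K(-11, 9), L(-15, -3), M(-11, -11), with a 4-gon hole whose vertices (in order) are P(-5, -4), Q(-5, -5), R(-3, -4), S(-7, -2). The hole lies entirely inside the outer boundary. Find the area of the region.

227

Outer boundary:
Apply the shoelace formula: 2A = Σ (x_i·y_{i+1} − x_{i+1}·y_i), indices taken mod 4.
Σ = (-49) + (168) + (132) + (209) = 460
Area = |Σ|/2 = 230.
Hole:
Apply the shoelace formula: 2A = Σ (x_i·y_{i+1} − x_{i+1}·y_i), indices taken mod 4.
Cross-terms: 5, 5, -22, 18  ⇒  Σ = 6
Area = |Σ|/2 = 3.
Net area = 230 − 3 = 227.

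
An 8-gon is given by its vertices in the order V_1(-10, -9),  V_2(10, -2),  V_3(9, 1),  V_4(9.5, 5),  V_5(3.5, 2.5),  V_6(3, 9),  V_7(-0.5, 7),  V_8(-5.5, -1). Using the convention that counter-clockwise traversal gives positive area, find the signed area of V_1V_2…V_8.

153.875

V_1→V_2: (-10)(-2) − (10)(-9) = 110
V_2→V_3: (10)(1) − (9)(-2) = 28
V_3→V_4: (9)(5) − (9.5)(1) = 35.5
V_4→V_5: (9.5)(2.5) − (3.5)(5) = 6.25
V_5→V_6: (3.5)(9) − (3)(2.5) = 24
V_6→V_7: (3)(7) − (-0.5)(9) = 25.5
V_7→V_8: (-0.5)(-1) − (-5.5)(7) = 39
V_8→V_1: (-5.5)(-9) − (-10)(-1) = 39.5
Σ = 307.75
Signed area = Σ/2 = 153.875 (positive ⇒ counter-clockwise traversal).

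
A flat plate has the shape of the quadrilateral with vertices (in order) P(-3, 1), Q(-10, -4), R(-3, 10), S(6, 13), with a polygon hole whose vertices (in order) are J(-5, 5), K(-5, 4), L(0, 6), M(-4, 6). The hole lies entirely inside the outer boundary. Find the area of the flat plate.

Outer boundary:
Apply the shoelace (surveyor's) formula: 2A = Σ (x_i·y_{i+1} − x_{i+1}·y_i), indices taken mod 4.
P→Q: (-3)(-4) − (-10)(1) = 22
Q→R: (-10)(10) − (-3)(-4) = -112
R→S: (-3)(13) − (6)(10) = -99
S→P: (6)(1) − (-3)(13) = 45
Σ = -144
Area = |Σ|/2 = 72.
Hole:
Apply the surveyor's formula: 2A = Σ (x_i·y_{i+1} − x_{i+1}·y_i), indices taken mod 4.
Σ = (5) + (-30) + (24) + (10) = 9
Area = |Σ|/2 = 4.5.
Net area = 72 − 4.5 = 67.5.

67.5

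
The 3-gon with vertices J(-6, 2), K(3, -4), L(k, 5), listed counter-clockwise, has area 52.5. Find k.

The doubled signed area Σ (x_i y_{i+1} − x_{i+1} y_i) is linear in k.
With k=0 it equals 63; the coefficient of k is 6 (from the two edges through L).
So 6·k + 63 = 2·52.5 = 105 ⇒ k = 7.

7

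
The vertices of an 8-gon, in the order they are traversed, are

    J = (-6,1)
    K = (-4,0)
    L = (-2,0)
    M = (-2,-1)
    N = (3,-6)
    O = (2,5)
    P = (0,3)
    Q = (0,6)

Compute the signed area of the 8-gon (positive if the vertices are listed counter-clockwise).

45

Apply the shoelace formula: 2A = Σ (x_i·y_{i+1} − x_{i+1}·y_i), indices taken mod 8.
Σ = (4) + (0) + (2) + (15) + (27) + (6) + (0) + (36) = 90
Signed area = Σ/2 = 45 (positive ⇒ counter-clockwise traversal).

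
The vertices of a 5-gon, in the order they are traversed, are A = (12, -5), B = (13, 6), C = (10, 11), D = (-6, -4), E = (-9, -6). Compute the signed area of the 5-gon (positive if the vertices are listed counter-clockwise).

Apply the shoelace (surveyor's) formula: 2A = Σ (x_i·y_{i+1} − x_{i+1}·y_i), indices taken mod 5.
Cross-terms: 137, 83, 26, 0, 117  ⇒  Σ = 363
Signed area = Σ/2 = 181.5 (positive ⇒ counter-clockwise traversal).

181.5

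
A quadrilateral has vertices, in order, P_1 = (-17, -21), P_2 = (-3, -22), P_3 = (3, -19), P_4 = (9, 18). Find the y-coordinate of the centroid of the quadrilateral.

-2374/291

Apply Gauss's area formula. First the cross-terms c_i = x_i·y_{i+1} − x_{i+1}·y_i:
  311, 123, 225, 117  ⇒  2A = 776, A = 388.
Then Σ (y_i + y_{i+1})·c_i = -18992, so ȳ = -18992 / (6·388) = -2374/291.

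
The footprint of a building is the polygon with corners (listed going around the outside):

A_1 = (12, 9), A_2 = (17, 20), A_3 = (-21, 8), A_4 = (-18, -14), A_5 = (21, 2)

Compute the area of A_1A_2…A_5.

A_1→A_2: (12)(20) − (17)(9) = 87
A_2→A_3: (17)(8) − (-21)(20) = 556
A_3→A_4: (-21)(-14) − (-18)(8) = 438
A_4→A_5: (-18)(2) − (21)(-14) = 258
A_5→A_1: (21)(9) − (12)(2) = 165
Σ = 1504
Area = |Σ|/2 = 752.

752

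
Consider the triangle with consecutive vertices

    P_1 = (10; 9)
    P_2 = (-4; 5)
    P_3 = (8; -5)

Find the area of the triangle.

Apply the shoelace formula: 2A = Σ (x_i·y_{i+1} − x_{i+1}·y_i), indices taken mod 3.
P_1→P_2: (10)(5) − (-4)(9) = 86
P_2→P_3: (-4)(-5) − (8)(5) = -20
P_3→P_1: (8)(9) − (10)(-5) = 122
Σ = 188
Area = |Σ|/2 = 94.

94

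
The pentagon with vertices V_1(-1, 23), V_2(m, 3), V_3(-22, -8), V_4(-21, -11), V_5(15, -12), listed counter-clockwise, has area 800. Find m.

-23

The doubled signed area Σ (x_i y_{i+1} − x_{i+1} y_i) is linear in m.
With m=0 it equals 887; the coefficient of m is -31 (from the two edges through V_2).
So -31·m + 887 = 2·800 = 1600 ⇒ m = -23.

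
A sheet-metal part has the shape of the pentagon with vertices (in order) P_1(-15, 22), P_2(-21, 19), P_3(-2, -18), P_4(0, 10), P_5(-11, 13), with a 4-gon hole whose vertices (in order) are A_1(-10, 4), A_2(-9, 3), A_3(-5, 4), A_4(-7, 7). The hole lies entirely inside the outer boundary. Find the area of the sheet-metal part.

Outer boundary:
Apply the shoelace (surveyor's) formula: 2A = Σ (x_i·y_{i+1} − x_{i+1}·y_i), indices taken mod 5.
Cross-terms: 177, 416, -20, 110, -47  ⇒  Σ = 636
Area = |Σ|/2 = 318.
Hole:
Apply the surveyor's formula: 2A = Σ (x_i·y_{i+1} − x_{i+1}·y_i), indices taken mod 4.
Cross-terms: 6, -21, -7, 42  ⇒  Σ = 20
Area = |Σ|/2 = 10.
Net area = 318 − 10 = 308.

308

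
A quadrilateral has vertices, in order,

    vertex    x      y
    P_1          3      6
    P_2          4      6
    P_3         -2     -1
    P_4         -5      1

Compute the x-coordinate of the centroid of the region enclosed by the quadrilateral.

-89/114

Apply the shoelace (surveyor's) formula. First the cross-terms c_i = x_i·y_{i+1} − x_{i+1}·y_i:
  -6, 8, -7, -33  ⇒  2A = -38, A = -19.
Then Σ (x_i + x_{i+1})·c_i = 89, so x̄ = 89 / (6·(-19)) = -89/114.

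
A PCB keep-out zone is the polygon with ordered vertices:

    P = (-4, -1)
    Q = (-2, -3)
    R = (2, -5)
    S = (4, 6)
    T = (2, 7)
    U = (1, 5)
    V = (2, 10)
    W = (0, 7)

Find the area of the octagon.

59.5

P→Q: (-4)(-3) − (-2)(-1) = 10
Q→R: (-2)(-5) − (2)(-3) = 16
R→S: (2)(6) − (4)(-5) = 32
S→T: (4)(7) − (2)(6) = 16
T→U: (2)(5) − (1)(7) = 3
U→V: (1)(10) − (2)(5) = 0
V→W: (2)(7) − (0)(10) = 14
W→P: (0)(-1) − (-4)(7) = 28
Σ = 119
Area = |Σ|/2 = 59.5.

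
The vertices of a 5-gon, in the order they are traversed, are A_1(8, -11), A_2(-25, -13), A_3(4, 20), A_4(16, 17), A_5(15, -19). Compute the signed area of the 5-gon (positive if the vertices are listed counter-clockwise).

Apply the shoelace (surveyor's) formula: 2A = Σ (x_i·y_{i+1} − x_{i+1}·y_i), indices taken mod 5.
Σ = (-379) + (-448) + (-252) + (-559) + (-13) = -1651
Signed area = Σ/2 = -825.5 (negative ⇒ clockwise traversal).

-825.5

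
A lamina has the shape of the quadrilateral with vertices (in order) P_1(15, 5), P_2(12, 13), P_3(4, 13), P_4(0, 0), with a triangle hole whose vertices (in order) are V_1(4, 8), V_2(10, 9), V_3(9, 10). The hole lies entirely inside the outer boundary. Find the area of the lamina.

116

Outer boundary:
Apply Gauss's area formula: 2A = Σ (x_i·y_{i+1} − x_{i+1}·y_i), indices taken mod 4.
Σ = (135) + (104) + (0) + (0) = 239
Area = |Σ|/2 = 119.5.
Hole:
Apply Gauss's area formula: 2A = Σ (x_i·y_{i+1} − x_{i+1}·y_i), indices taken mod 3.
Cross-terms: -44, 19, 32  ⇒  Σ = 7
Area = |Σ|/2 = 3.5.
Net area = 119.5 − 3.5 = 116.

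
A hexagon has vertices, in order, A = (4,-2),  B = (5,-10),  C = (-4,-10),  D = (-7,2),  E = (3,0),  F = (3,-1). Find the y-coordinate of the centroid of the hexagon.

Apply the surveyor's formula. First the cross-terms c_i = x_i·y_{i+1} − x_{i+1}·y_i:
  -30, -90, -78, -6, -3, -2  ⇒  2A = -209, A = -104.5.
Then Σ (y_i + y_{i+1})·c_i = 2781, so ȳ = 2781 / (6·(-104.5)) = -927/209.

-927/209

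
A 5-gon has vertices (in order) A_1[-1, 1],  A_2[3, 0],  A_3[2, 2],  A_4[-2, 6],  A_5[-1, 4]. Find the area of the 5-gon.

10

Apply Gauss's area formula: 2A = Σ (x_i·y_{i+1} − x_{i+1}·y_i), indices taken mod 5.
Cross-terms: -3, 6, 16, -2, 3  ⇒  Σ = 20
Area = |Σ|/2 = 10.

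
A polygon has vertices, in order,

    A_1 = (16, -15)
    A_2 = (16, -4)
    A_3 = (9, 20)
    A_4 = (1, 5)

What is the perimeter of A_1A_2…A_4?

|A_1A_2| = √((0)² + (11)²) = √121 = 11
|A_2A_3| = √((-7)² + (24)²) = √625 = 25
|A_3A_4| = √((-8)² + (-15)²) = √289 = 17
|A_4A_1| = √((15)² + (-20)²) = √625 = 25
Perimeter = 11 + 25 + 17 + 25 = 78.

78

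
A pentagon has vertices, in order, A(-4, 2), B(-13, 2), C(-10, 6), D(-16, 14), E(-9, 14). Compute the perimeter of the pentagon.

44

|AB| = √((-9)² + (0)²) = √81 = 9
|BC| = √((3)² + (4)²) = √25 = 5
|CD| = √((-6)² + (8)²) = √100 = 10
|DE| = √((7)² + (0)²) = √49 = 7
|EA| = √((5)² + (-12)²) = √169 = 13
Perimeter = 9 + 5 + 10 + 7 + 13 = 44.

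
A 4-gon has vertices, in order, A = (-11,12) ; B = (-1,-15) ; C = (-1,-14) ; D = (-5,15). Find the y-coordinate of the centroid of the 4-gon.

Apply Gauss's area formula. First the cross-terms c_i = x_i·y_{i+1} − x_{i+1}·y_i:
  177, -1, -85, 105  ⇒  2A = 196, A = 98.
Then Σ (y_i + y_{i+1})·c_i = 2248, so ȳ = 2248 / (6·98) = 562/147.

562/147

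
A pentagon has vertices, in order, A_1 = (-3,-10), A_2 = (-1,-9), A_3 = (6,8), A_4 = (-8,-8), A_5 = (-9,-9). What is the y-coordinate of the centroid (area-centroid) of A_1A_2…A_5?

Apply the surveyor's formula. First the cross-terms c_i = x_i·y_{i+1} − x_{i+1}·y_i:
  17, 46, 16, 0, 63  ⇒  2A = 142, A = 71.
Then Σ (y_i + y_{i+1})·c_i = -1566, so ȳ = -1566 / (6·71) = -261/71.

-261/71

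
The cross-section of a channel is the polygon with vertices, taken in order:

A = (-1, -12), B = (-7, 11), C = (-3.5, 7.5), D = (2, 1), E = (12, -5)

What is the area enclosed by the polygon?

Apply the shoelace (surveyor's) formula: 2A = Σ (x_i·y_{i+1} − x_{i+1}·y_i), indices taken mod 5.
A→B: (-1)(11) − (-7)(-12) = -95
B→C: (-7)(7.5) − (-3.5)(11) = -14
C→D: (-3.5)(1) − (2)(7.5) = -18.5
D→E: (2)(-5) − (12)(1) = -22
E→A: (12)(-12) − (-1)(-5) = -149
Σ = -298.5
Area = |Σ|/2 = 149.25.

149.25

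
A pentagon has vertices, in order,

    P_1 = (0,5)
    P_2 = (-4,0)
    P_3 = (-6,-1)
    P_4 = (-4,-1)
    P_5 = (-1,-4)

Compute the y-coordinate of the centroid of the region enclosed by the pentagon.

Apply the shoelace formula. First the cross-terms c_i = x_i·y_{i+1} − x_{i+1}·y_i:
  20, 4, 2, 15, -5  ⇒  2A = 36, A = 18.
Then Σ (y_i + y_{i+1})·c_i = 12, so ȳ = 12 / (6·18) = 1/9.

1/9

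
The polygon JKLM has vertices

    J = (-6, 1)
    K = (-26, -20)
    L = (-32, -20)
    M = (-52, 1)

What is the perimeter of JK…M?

|JK| = √((-20)² + (-21)²) = √841 = 29
|KL| = √((-6)² + (0)²) = √36 = 6
|LM| = √((-20)² + (21)²) = √841 = 29
|MJ| = √((46)² + (0)²) = √2116 = 46
Perimeter = 29 + 6 + 29 + 46 = 110.

110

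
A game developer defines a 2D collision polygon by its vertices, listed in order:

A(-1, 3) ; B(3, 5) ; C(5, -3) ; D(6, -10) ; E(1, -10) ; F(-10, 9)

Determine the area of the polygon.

Apply the surveyor's formula: 2A = Σ (x_i·y_{i+1} − x_{i+1}·y_i), indices taken mod 6.
Σ = (-14) + (-34) + (-32) + (-50) + (-91) + (-21) = -242
Area = |Σ|/2 = 121.

121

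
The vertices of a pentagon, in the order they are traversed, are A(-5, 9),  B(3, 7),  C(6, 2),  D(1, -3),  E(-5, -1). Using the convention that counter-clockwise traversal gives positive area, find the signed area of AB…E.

-92

Apply the shoelace (surveyor's) formula: 2A = Σ (x_i·y_{i+1} − x_{i+1}·y_i), indices taken mod 5.
A→B: (-5)(7) − (3)(9) = -62
B→C: (3)(2) − (6)(7) = -36
C→D: (6)(-3) − (1)(2) = -20
D→E: (1)(-1) − (-5)(-3) = -16
E→A: (-5)(9) − (-5)(-1) = -50
Σ = -184
Signed area = Σ/2 = -92 (negative ⇒ clockwise traversal).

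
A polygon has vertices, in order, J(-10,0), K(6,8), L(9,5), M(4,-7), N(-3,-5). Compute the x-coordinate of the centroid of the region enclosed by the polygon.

Apply Gauss's area formula. First the cross-terms c_i = x_i·y_{i+1} − x_{i+1}·y_i:
  -80, -42, -83, -41, -50  ⇒  2A = -296, A = -148.
Then Σ (x_i + x_{i+1})·c_i = -780, so x̄ = -780 / (6·(-148)) = 65/74.

65/74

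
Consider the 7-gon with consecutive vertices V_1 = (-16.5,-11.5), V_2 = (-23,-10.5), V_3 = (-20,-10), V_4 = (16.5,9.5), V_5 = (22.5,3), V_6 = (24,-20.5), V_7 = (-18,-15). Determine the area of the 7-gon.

Apply the shoelace (surveyor's) formula: 2A = Σ (x_i·y_{i+1} − x_{i+1}·y_i), indices taken mod 7.
Σ = (-91.25) + (20) + (-25) + (-164.25) + (-533.25) + (-729) + (-40.5) = -1563.25
Area = |Σ|/2 = 781.625.

781.625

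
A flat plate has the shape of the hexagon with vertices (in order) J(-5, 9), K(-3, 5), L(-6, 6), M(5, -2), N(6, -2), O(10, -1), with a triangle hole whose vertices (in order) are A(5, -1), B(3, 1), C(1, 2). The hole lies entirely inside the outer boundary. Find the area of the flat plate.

Outer boundary:
Apply the shoelace formula: 2A = Σ (x_i·y_{i+1} − x_{i+1}·y_i), indices taken mod 6.
Cross-terms: 2, 12, -18, 2, 14, 85  ⇒  Σ = 97
Area = |Σ|/2 = 48.5.
Hole:
Apply Gauss's area formula: 2A = Σ (x_i·y_{i+1} − x_{i+1}·y_i), indices taken mod 3.
Cross-terms: 8, 5, -11  ⇒  Σ = 2
Area = |Σ|/2 = 1.
Net area = 48.5 − 1 = 47.5.

47.5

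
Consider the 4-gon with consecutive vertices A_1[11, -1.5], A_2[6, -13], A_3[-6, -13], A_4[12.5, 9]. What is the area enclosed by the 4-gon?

Apply the shoelace (surveyor's) formula: 2A = Σ (x_i·y_{i+1} − x_{i+1}·y_i), indices taken mod 4.
A_1→A_2: (11)(-13) − (6)(-1.5) = -134
A_2→A_3: (6)(-13) − (-6)(-13) = -156
A_3→A_4: (-6)(9) − (12.5)(-13) = 108.5
A_4→A_1: (12.5)(-1.5) − (11)(9) = -117.75
Σ = -299.25
Area = |Σ|/2 = 149.625.

149.625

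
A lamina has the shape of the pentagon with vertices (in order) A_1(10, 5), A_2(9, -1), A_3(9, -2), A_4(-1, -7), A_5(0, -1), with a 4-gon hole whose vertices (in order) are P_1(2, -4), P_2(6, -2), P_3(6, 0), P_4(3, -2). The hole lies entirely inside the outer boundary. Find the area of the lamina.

53

Outer boundary:
Apply the surveyor's formula: 2A = Σ (x_i·y_{i+1} − x_{i+1}·y_i), indices taken mod 5.
Σ = (-55) + (-9) + (-65) + (1) + (10) = -118
Area = |Σ|/2 = 59.
Hole:
Apply the surveyor's formula: 2A = Σ (x_i·y_{i+1} − x_{i+1}·y_i), indices taken mod 4.
Σ = (20) + (12) + (-12) + (-8) = 12
Area = |Σ|/2 = 6.
Net area = 59 − 6 = 53.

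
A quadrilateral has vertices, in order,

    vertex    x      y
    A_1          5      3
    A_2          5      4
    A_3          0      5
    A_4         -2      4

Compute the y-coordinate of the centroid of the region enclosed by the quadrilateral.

Apply the shoelace (surveyor's) formula. First the cross-terms c_i = x_i·y_{i+1} − x_{i+1}·y_i:
  5, 25, 10, -26  ⇒  2A = 14, A = 7.
Then Σ (y_i + y_{i+1})·c_i = 168, so ȳ = 168 / (6·7) = 4.

4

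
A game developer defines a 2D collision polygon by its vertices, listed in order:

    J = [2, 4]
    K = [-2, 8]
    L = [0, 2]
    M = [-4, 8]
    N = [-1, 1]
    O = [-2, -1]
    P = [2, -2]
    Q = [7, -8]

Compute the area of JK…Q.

41.5

Apply the shoelace (surveyor's) formula: 2A = Σ (x_i·y_{i+1} − x_{i+1}·y_i), indices taken mod 8.
Cross-terms: 24, -4, 8, 4, 3, 6, -2, 44  ⇒  Σ = 83
Area = |Σ|/2 = 41.5.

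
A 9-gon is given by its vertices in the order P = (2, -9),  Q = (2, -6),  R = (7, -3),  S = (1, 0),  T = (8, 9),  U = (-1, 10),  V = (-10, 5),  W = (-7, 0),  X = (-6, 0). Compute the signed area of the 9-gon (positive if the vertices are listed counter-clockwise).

Σ = (6) + (36) + (3) + (9) + (89) + (95) + (35) + (0) + (54) = 327
Signed area = Σ/2 = 163.5 (positive ⇒ counter-clockwise traversal).

163.5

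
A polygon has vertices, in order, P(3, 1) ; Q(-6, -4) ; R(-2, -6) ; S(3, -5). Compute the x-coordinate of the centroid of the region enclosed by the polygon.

-35/102

Apply Gauss's area formula. First the cross-terms c_i = x_i·y_{i+1} − x_{i+1}·y_i:
  -6, 28, 28, 18  ⇒  2A = 68, A = 34.
Then Σ (x_i + x_{i+1})·c_i = -70, so x̄ = -70 / (6·34) = -35/102.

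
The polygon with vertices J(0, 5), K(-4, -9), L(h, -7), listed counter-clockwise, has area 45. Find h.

The doubled signed area Σ (x_i y_{i+1} − x_{i+1} y_i) is linear in h.
With h=0 it equals 48; the coefficient of h is 14 (from the two edges through L).
So 14·h + 48 = 2·45 = 90 ⇒ h = 3.

3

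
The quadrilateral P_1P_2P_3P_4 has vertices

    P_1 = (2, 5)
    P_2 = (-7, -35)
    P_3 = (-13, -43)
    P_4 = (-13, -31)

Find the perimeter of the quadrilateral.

102

|P_1P_2| = √((-9)² + (-40)²) = √1681 = 41
|P_2P_3| = √((-6)² + (-8)²) = √100 = 10
|P_3P_4| = √((0)² + (12)²) = √144 = 12
|P_4P_1| = √((15)² + (36)²) = √1521 = 39
Perimeter = 41 + 10 + 12 + 39 = 102.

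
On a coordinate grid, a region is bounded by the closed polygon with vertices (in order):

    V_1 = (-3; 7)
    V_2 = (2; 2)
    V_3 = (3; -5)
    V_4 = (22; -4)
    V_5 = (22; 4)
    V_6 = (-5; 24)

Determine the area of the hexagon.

Apply the shoelace formula: 2A = Σ (x_i·y_{i+1} − x_{i+1}·y_i), indices taken mod 6.
V_1→V_2: (-3)(2) − (2)(7) = -20
V_2→V_3: (2)(-5) − (3)(2) = -16
V_3→V_4: (3)(-4) − (22)(-5) = 98
V_4→V_5: (22)(4) − (22)(-4) = 176
V_5→V_6: (22)(24) − (-5)(4) = 548
V_6→V_1: (-5)(7) − (-3)(24) = 37
Σ = 823
Area = |Σ|/2 = 411.5.

411.5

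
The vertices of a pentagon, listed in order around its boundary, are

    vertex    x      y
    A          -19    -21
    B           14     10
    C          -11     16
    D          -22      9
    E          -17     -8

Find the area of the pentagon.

Apply the surveyor's formula: 2A = Σ (x_i·y_{i+1} − x_{i+1}·y_i), indices taken mod 5.
Cross-terms: 104, 334, 253, 329, 205  ⇒  Σ = 1225
Area = |Σ|/2 = 612.5.

612.5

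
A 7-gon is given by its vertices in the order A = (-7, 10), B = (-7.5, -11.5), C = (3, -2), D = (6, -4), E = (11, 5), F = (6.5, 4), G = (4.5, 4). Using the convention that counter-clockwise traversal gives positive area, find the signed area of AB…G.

185.75

Apply Gauss's area formula: 2A = Σ (x_i·y_{i+1} − x_{i+1}·y_i), indices taken mod 7.
Σ = (155.5) + (49.5) + (0) + (74) + (11.5) + (8) + (73) = 371.5
Signed area = Σ/2 = 185.75 (positive ⇒ counter-clockwise traversal).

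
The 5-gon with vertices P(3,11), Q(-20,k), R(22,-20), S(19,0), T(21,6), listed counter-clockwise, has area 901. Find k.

Write out the shoelace sum; only the two edges meeting at Q involve k:
2·Area = [(3·k − (-20)·11) + ((-20)·(-20) − 22·k)] + 707
       = -19·k + 1327 = 1802
⇒ k = -25.

-25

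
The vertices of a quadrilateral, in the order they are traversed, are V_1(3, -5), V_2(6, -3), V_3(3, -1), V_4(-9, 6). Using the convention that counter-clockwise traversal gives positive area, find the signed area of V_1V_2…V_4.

30

Apply the shoelace (surveyor's) formula: 2A = Σ (x_i·y_{i+1} − x_{i+1}·y_i), indices taken mod 4.
Σ = (21) + (3) + (9) + (27) = 60
Signed area = Σ/2 = 30 (positive ⇒ counter-clockwise traversal).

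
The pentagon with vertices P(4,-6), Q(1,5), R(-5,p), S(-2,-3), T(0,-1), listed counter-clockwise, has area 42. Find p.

Write out the shoelace sum; only the two edges meeting at R involve p:
2·Area = [(1·p − (-5)·5) + ((-5)·(-3) − (-2)·p)] + 32
       = 3·p + 72 = 84
⇒ p = 4.

4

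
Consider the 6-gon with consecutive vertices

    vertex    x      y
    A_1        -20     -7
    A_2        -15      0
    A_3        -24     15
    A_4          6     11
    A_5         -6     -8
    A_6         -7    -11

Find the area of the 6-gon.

413.5

Σ = (-105) + (-225) + (-354) + (18) + (10) + (-171) = -827
Area = |Σ|/2 = 413.5.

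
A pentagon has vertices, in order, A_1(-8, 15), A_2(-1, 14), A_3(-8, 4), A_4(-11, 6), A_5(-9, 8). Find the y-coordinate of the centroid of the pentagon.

Apply the shoelace (surveyor's) formula. First the cross-terms c_i = x_i·y_{i+1} − x_{i+1}·y_i:
  -97, 108, -4, -34, -71  ⇒  2A = -98, A = -49.
Then Σ (y_i + y_{i+1})·c_i = -3018, so ȳ = -3018 / (6·(-49)) = 503/49.

503/49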